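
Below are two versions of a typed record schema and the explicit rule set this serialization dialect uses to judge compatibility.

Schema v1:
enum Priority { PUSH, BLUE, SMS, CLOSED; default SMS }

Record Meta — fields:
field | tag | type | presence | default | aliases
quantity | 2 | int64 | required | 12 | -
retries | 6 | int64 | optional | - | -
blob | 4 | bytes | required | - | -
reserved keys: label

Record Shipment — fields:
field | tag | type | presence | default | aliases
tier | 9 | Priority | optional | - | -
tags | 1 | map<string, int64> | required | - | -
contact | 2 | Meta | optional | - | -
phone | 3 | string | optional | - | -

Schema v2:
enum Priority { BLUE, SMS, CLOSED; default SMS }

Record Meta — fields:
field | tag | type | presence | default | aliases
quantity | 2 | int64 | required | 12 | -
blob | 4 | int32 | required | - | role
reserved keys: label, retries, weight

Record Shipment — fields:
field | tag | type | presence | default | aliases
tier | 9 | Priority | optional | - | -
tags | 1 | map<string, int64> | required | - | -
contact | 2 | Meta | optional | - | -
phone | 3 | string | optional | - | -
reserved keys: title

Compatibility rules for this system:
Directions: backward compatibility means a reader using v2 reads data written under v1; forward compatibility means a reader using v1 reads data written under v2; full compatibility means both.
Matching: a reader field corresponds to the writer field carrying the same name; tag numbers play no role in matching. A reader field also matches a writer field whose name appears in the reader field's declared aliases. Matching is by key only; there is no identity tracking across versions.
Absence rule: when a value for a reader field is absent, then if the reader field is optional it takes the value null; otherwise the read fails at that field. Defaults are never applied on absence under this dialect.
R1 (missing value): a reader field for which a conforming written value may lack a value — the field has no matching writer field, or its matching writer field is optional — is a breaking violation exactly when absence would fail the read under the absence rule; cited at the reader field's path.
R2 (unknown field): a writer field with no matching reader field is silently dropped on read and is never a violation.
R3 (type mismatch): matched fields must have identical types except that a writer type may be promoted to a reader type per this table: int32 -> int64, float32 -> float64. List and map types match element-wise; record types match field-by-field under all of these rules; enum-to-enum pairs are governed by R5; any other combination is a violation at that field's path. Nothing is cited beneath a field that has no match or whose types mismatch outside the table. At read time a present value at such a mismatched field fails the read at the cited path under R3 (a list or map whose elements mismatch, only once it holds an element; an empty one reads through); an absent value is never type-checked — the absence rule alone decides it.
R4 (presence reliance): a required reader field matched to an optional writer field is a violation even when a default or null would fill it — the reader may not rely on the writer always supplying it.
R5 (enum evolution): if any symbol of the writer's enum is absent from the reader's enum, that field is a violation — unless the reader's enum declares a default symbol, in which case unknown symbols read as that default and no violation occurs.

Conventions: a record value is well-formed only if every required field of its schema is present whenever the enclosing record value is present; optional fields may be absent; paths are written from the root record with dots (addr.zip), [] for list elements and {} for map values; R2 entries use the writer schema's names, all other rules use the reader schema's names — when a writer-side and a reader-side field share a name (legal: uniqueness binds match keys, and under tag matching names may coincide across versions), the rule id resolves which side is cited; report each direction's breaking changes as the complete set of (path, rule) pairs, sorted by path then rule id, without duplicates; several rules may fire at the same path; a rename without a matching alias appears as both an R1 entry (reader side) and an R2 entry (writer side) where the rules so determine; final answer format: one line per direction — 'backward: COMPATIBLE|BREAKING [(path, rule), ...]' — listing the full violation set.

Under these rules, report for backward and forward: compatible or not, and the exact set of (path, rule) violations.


backward: BREAKING [(contact.blob, R3)]; forward: BREAKING [(contact.blob, R3)]

the writer's type comes first in each Shipment pair
backward analysis of Shipment with v2 as reader and v1 as writer:
  tier: Priority -> Priority, writer optional; from tier
  tags: map<string, int64> -> map<string, int64>, writer required; from tags
  contact: Meta -> Meta, writer optional; from contact
  phone: string -> string, writer optional; from phone
  contact.quantity: int64 -> int64, writer required; from contact.quantity
  contact.blob: bytes -> int32, writer required; from contact.blob
  leftover writer field: contact.retries
  violation R3 at contact.blob
  => 1 violation(s): backward is BREAKING for Shipment
forward analysis of Shipment with v1 as reader and v2 as writer:
  tier: Priority -> Priority, writer optional; from tier
  tags: map<string, int64> -> map<string, int64>, writer required; from tags
  contact: Meta -> Meta, writer optional; from contact
  phone: string -> string, writer optional; from phone
  contact.quantity: int64 -> int64, writer required; from contact.quantity
  contact.retries has no writer counterpart
  contact.blob: int32 -> bytes, writer required; from contact.blob
  violation R3 at contact.blob
  => 1 violation(s): forward is BREAKING for Shipment


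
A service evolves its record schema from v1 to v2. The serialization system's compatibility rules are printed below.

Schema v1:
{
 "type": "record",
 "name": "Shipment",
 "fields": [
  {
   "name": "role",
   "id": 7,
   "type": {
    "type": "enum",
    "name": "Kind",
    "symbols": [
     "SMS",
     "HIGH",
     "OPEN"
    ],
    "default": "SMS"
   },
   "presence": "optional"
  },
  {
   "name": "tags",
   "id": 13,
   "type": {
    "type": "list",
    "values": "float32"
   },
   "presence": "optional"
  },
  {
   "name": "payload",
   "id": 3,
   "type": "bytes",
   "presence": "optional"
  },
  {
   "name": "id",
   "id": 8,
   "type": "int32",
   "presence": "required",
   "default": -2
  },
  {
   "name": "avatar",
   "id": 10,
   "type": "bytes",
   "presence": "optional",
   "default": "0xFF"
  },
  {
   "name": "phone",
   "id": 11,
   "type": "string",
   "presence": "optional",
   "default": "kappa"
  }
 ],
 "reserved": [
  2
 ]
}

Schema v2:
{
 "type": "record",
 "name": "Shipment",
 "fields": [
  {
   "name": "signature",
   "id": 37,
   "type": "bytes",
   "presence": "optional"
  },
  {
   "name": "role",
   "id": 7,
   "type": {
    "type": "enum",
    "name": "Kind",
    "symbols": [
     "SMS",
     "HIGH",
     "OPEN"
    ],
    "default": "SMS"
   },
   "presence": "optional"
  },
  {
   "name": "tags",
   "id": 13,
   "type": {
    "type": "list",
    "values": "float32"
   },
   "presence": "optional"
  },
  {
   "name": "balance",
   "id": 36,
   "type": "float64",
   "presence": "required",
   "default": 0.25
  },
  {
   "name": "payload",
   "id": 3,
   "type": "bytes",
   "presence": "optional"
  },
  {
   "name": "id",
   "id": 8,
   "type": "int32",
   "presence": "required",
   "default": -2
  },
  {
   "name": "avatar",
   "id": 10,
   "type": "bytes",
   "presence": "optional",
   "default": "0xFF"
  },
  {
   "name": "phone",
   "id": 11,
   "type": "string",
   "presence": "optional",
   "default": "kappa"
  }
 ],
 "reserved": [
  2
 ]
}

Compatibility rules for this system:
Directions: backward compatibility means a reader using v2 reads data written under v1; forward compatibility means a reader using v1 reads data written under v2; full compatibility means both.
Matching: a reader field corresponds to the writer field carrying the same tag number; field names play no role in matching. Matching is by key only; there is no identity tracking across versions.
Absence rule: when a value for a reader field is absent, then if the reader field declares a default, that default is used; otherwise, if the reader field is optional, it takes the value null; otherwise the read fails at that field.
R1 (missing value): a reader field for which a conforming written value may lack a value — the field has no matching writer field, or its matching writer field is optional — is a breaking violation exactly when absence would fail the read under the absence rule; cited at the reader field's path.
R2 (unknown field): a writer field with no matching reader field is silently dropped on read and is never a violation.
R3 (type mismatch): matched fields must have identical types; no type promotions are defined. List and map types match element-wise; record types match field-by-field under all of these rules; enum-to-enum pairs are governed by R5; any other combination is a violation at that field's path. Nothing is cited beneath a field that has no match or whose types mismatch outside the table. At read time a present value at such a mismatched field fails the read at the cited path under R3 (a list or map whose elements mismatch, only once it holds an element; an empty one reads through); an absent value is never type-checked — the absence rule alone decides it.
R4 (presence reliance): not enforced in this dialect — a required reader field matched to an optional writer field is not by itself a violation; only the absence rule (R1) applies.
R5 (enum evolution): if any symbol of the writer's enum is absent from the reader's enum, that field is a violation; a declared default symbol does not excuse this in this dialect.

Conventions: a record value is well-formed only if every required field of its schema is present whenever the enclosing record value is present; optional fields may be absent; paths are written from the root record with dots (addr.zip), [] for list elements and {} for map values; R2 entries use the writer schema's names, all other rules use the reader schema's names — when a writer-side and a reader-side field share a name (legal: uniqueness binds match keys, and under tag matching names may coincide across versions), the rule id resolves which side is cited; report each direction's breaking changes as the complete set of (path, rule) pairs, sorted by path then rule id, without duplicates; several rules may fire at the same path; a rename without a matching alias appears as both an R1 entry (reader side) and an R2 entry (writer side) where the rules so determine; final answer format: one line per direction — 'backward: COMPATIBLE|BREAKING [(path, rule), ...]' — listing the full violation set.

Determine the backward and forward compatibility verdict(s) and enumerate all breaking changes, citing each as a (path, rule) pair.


backward: COMPATIBLE []; forward: COMPATIBLE []

in Shipment below, arrows point writer -> reader
backward pass over Shipment, reader schema v2, writer schema v1:
  signature: no writer match
  role: paired with writer role (Kind -> Kind; writer optional)
  tags: paired with writer tags (list<float32> -> list<float32>; writer optional)
  balance: no writer match
  payload: paired with writer payload (bytes -> bytes; writer optional)
  id: paired with writer id (int32 -> int32; writer required)
  avatar: paired with writer avatar (bytes -> bytes; writer optional)
  phone: paired with writer phone (string -> string; writer optional)
  => backward: COMPATIBLE
forward pass over Shipment, reader schema v1, writer schema v2:
  role: paired with writer role (Kind -> Kind; writer optional)
  tags: paired with writer tags (list<float32> -> list<float32>; writer optional)
  payload: paired with writer payload (bytes -> bytes; writer optional)
  id: paired with writer id (int32 -> int32; writer required)
  avatar: paired with writer avatar (bytes -> bytes; writer optional)
  phone: paired with writer phone (string -> string; writer optional)
  signature (writer side), unknown to reader
  balance (writer side), unknown to reader
  => forward: COMPATIBLE


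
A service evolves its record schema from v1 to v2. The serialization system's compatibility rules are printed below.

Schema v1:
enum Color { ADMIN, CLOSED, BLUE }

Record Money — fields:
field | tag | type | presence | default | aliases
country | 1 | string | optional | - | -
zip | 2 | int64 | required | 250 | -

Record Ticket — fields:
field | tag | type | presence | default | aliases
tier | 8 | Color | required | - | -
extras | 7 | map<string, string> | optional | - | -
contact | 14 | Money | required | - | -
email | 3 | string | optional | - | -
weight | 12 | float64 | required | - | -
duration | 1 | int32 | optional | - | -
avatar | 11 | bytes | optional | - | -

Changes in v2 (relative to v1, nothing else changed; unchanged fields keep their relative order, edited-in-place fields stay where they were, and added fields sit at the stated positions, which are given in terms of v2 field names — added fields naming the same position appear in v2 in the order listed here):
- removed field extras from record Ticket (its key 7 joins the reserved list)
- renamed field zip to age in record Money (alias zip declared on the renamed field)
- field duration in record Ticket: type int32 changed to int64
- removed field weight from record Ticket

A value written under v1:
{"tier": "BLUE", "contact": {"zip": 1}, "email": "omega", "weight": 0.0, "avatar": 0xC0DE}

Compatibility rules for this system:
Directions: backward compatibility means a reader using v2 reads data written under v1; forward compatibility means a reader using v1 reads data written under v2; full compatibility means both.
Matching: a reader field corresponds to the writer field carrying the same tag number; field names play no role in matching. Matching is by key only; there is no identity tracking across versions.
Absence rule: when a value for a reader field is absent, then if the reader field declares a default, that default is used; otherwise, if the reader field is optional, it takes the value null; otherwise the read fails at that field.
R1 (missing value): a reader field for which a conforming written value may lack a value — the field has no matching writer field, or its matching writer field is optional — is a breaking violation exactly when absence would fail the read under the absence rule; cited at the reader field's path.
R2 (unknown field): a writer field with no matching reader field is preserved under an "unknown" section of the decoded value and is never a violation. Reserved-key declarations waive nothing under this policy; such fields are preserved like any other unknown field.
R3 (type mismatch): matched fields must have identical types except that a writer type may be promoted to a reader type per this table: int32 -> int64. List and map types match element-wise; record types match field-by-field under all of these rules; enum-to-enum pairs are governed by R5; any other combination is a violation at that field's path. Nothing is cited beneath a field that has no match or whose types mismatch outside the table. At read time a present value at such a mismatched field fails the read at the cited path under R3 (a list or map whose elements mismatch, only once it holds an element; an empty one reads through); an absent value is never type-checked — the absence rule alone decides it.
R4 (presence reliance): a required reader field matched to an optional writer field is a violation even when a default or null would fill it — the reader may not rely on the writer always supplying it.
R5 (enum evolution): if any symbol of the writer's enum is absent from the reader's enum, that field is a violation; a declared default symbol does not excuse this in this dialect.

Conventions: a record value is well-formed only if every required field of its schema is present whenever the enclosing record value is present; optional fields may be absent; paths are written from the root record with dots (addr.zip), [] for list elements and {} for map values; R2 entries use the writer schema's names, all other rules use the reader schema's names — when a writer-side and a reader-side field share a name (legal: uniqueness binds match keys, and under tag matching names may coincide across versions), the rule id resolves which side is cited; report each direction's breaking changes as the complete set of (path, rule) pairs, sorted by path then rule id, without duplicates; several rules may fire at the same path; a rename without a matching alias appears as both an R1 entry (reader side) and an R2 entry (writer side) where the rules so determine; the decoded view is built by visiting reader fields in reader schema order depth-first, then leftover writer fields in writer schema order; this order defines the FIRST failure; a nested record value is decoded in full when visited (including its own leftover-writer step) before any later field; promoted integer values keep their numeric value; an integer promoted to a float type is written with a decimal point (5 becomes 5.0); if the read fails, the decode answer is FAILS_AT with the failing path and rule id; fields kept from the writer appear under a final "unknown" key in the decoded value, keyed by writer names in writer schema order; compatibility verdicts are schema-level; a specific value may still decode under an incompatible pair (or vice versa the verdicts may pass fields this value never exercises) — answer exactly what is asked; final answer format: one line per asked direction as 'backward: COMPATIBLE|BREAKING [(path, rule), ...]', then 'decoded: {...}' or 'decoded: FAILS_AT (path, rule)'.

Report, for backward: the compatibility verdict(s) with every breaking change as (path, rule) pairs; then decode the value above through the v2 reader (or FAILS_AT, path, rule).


in Ticket below, arrows point writer -> reader
backward for Ticket (reader v2, writer v1):
  tier: Color -> Color, writer required; from tier
  contact: Money -> Money, writer required; from contact
  email: string -> string, writer optional; from email
  duration: int32 -> int64, writer optional; from duration
  avatar: bytes -> bytes, writer optional; from avatar
  extras (writer side), unknown to reader
  weight (writer side), unknown to reader
  contact.country: string -> string, writer optional; from contact.country
  contact.age: int64 -> int64, writer required; from contact.zip
  nothing fires on Ticket: backward is COMPATIBLE
decode walk for Ticket under reader schema v2:
  tier := "BLUE"
  contact.country := null (not supplied -> null)
  contact.age := 1 (from writer zip)
  email := "omega"
  duration := null (not supplied -> null)
  avatar := 0xC0DE
  writer weight: kept under "unknown"
  => decoded: {"tier": "BLUE", "contact": {"country": null, "age": 1}, "email": "omega", "duration": null, "avatar": 0xC0DE, "unknown": {"weight": 0.0}}
the other Ticket changes do not affect what is asked:
  field duration in record Ticket: type int32 changed to int64 -> affects forward compatibility only, which is not asked

backward: COMPATIBLE []; decoded: {"tier": "BLUE", "contact": {"country": null, "age": 1}, "email": "omega", "duration": null, "avatar": 0xC0DE, "unknown": {"weight": 0.0}}


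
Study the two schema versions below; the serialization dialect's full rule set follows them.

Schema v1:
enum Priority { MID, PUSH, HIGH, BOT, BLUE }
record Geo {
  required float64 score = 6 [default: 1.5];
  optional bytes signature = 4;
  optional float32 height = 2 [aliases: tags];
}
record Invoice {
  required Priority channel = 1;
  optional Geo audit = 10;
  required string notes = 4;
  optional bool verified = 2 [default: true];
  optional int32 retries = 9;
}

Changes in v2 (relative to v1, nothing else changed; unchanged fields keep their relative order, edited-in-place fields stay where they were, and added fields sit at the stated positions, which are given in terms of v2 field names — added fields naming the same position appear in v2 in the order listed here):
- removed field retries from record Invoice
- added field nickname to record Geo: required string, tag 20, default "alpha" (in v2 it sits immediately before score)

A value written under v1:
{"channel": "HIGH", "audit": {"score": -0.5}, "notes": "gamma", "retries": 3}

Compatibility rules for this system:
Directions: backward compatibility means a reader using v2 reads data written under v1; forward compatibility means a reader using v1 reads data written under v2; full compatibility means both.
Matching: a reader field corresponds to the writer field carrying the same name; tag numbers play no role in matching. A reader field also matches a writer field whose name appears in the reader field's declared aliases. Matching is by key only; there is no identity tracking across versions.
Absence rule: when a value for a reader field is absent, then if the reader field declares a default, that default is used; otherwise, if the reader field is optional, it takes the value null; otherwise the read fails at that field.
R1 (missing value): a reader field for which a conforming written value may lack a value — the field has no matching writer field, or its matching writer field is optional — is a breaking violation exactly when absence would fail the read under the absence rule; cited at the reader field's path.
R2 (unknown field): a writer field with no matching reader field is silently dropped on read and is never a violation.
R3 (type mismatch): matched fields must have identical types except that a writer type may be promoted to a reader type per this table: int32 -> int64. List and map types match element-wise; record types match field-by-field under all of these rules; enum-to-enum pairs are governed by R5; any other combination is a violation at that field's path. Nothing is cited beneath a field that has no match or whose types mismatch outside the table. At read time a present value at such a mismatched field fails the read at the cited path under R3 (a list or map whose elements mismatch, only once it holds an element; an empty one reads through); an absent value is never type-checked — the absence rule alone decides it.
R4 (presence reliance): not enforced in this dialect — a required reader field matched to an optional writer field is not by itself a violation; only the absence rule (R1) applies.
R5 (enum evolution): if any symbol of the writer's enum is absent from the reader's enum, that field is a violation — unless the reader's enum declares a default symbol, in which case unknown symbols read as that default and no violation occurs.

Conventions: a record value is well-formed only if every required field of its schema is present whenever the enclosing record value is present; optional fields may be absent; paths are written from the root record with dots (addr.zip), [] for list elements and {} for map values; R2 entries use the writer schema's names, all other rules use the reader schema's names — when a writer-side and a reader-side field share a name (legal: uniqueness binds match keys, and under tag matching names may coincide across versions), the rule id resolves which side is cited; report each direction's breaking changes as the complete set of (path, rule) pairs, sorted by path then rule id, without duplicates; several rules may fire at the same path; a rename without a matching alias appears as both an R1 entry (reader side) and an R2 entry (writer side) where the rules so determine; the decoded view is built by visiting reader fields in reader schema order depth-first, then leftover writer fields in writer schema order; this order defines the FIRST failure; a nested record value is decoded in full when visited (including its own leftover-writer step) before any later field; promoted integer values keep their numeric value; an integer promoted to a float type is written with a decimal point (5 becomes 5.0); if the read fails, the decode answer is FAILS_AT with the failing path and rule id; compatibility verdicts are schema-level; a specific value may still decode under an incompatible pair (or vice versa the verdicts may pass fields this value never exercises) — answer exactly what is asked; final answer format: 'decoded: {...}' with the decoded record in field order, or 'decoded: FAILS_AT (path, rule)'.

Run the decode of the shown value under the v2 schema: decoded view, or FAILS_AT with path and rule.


decoded: {"channel": "HIGH", "audit": {"nickname": "alpha", "score": -0.5, "signature": null, "height": null}, "notes": "gamma", "verified": true}

each type pair in Invoice: writer, then reader
decode (reader v2):
  channel := "HIGH"
  audit.nickname := "alpha" (missing; default applied)
  audit.score := -0.5
  audit.signature := null (missing; optional => null)
  audit.height := null (missing; optional => null)
  notes := "gamma"
  verified := true (missing; default applied)
  writer retries: no reader field; dropped
  => decoded: {"channel": "HIGH", "audit": {"nickname": "alpha", "score": -0.5, "signature": null, "height": null}, "notes": "gamma", "verified": true}


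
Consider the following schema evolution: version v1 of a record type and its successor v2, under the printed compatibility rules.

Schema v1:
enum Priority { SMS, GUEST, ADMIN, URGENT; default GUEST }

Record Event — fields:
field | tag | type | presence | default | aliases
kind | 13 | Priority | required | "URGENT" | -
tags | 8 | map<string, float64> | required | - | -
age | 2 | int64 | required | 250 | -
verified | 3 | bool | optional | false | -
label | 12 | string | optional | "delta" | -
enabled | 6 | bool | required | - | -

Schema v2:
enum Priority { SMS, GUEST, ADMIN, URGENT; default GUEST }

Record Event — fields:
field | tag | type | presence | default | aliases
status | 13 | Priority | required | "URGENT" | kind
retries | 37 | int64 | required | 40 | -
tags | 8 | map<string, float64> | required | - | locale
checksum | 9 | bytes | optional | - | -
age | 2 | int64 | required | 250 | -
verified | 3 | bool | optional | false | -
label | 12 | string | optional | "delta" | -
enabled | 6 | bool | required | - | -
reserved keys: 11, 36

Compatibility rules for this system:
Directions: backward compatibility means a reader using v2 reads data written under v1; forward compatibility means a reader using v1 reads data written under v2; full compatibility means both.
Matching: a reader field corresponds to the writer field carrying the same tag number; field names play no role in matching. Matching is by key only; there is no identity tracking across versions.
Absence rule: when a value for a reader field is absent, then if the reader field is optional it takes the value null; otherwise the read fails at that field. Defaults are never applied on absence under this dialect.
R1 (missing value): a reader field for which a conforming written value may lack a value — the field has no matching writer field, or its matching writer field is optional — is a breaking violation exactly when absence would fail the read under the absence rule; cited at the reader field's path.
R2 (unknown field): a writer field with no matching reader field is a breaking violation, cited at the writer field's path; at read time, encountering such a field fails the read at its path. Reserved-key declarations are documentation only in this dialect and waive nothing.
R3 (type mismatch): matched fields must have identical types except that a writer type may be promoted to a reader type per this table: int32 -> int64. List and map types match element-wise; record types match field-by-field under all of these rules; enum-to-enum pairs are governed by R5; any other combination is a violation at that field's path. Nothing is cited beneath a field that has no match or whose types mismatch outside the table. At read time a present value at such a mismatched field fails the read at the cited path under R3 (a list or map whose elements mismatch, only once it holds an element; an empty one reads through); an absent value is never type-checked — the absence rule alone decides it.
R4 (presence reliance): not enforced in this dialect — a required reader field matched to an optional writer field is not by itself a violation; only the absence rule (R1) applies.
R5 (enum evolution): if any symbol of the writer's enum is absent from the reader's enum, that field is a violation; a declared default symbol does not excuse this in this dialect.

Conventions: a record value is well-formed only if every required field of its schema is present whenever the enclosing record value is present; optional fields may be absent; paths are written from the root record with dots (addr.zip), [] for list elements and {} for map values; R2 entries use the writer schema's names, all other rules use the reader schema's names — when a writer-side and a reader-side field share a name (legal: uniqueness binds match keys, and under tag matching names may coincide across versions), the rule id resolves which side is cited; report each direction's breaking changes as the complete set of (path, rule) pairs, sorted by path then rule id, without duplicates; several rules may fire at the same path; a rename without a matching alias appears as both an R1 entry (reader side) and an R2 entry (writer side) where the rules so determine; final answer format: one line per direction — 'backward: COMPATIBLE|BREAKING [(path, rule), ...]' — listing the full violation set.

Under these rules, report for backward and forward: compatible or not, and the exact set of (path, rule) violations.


the writer's type comes first in each Event pair
backward analysis of Event with v2 as reader and v1 as writer:
  writer required, Priority -> Priority: reader status maps from writer kind
  retries: no writer match
  writer required, map<string, float64> -> map<string, float64>: reader tags maps from writer tags
  checksum: no writer match
  writer required, int64 -> int64: reader age maps from writer age
  writer optional, bool -> bool: reader verified maps from writer verified
  writer optional, string -> string: reader label maps from writer label
  writer required, bool -> bool: reader enabled maps from writer enabled
  violation R1 at retries
  backward on Event therefore BREAKING (1)
forward analysis of Event with v1 as reader and v2 as writer:
  writer required, Priority -> Priority: reader kind maps from writer status
  writer required, map<string, float64> -> map<string, float64>: reader tags maps from writer tags
  writer required, int64 -> int64: reader age maps from writer age
  writer optional, bool -> bool: reader verified maps from writer verified
  writer optional, string -> string: reader label maps from writer label
  writer required, bool -> bool: reader enabled maps from writer enabled
  writer field retries has no reader counterpart
  writer field checksum has no reader counterpart
  violation R2 at checksum
  violation R2 at retries
  forward on Event therefore BREAKING (2)

backward: BREAKING [(retries, R1)]; forward: BREAKING [(checksum, R2), (retries, R2)]


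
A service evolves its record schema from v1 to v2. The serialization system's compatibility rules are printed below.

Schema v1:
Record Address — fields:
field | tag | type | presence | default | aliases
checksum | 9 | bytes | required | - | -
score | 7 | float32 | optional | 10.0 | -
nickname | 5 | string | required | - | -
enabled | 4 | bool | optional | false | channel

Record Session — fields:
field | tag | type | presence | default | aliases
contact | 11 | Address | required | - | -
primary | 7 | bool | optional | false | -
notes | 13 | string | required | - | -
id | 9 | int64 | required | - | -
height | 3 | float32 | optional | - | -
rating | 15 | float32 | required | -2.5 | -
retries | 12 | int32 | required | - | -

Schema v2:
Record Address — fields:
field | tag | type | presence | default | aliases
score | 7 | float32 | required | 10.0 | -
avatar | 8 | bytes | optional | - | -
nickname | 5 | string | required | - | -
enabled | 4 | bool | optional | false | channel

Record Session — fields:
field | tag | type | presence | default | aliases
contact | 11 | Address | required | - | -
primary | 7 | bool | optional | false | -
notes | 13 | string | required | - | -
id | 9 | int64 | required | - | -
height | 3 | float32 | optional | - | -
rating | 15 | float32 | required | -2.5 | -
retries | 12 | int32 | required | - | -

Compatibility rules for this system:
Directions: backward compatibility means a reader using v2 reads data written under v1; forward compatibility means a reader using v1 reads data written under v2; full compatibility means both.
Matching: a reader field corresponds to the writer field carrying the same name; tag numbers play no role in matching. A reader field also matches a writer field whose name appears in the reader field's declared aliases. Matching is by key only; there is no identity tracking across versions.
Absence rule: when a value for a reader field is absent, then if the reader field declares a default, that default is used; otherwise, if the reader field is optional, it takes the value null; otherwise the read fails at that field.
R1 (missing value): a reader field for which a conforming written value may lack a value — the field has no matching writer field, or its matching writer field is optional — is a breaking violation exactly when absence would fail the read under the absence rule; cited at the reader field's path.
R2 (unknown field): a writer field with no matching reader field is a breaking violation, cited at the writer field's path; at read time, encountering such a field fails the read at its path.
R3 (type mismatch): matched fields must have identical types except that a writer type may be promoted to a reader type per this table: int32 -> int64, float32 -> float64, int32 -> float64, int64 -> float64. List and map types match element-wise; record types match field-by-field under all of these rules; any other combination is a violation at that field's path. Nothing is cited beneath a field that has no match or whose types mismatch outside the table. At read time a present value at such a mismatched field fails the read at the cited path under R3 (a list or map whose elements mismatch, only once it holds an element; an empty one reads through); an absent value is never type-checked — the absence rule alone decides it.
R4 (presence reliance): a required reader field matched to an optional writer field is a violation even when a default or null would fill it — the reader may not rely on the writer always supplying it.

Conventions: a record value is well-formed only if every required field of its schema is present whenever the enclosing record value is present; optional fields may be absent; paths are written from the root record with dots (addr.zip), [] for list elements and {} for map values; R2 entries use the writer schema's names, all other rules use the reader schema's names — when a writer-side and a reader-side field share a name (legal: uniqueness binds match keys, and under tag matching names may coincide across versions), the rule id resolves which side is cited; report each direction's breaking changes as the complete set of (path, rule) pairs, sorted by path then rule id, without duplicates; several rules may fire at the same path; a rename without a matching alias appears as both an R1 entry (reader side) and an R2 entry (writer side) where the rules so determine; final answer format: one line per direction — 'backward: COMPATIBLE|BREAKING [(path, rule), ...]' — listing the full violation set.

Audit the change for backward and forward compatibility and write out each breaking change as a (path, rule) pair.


the writer's type comes first in each Session pair
backward analysis of Session with v2 as reader and v1 as writer:
  contact: paired with writer contact (Address -> Address; writer required)
  primary: paired with writer primary (bool -> bool; writer optional)
  notes: paired with writer notes (string -> string; writer required)
  id: paired with writer id (int64 -> int64; writer required)
  height: paired with writer height (float32 -> float32; writer optional)
  rating: paired with writer rating (float32 -> float32; writer required)
  retries: paired with writer retries (int32 -> int32; writer required)
  contact.score: paired with writer contact.score (float32 -> float32; writer optional)
  contact.avatar has no writer counterpart
  contact.nickname: paired with writer contact.nickname (string -> string; writer required)
  contact.enabled: paired with writer contact.enabled (bool -> bool; writer optional)
  contact.checksum (writer side), unknown to reader
  breaking: (contact.checksum, R2)
  breaking: (contact.score, R4)
  backward on Session therefore BREAKING (2)
forward analysis of Session with v1 as reader and v2 as writer:
  contact: paired with writer contact (Address -> Address; writer required)
  primary: paired with writer primary (bool -> bool; writer optional)
  notes: paired with writer notes (string -> string; writer required)
  id: paired with writer id (int64 -> int64; writer required)
  height: paired with writer height (float32 -> float32; writer optional)
  rating: paired with writer rating (float32 -> float32; writer required)
  retries: paired with writer retries (int32 -> int32; writer required)
  contact.checksum has no writer counterpart
  contact.score: paired with writer contact.score (float32 -> float32; writer required)
  contact.nickname: paired with writer contact.nickname (string -> string; writer required)
  contact.enabled: paired with writer contact.enabled (bool -> bool; writer optional)
  contact.avatar (writer side), unknown to reader
  breaking: (contact.avatar, R2)
  breaking: (contact.checksum, R1)
  forward on Session therefore BREAKING (2)

backward: BREAKING [(contact.checksum, R2), (contact.score, R4)]; forward: BREAKING [(contact.avatar, R2), (contact.checksum, R1)]


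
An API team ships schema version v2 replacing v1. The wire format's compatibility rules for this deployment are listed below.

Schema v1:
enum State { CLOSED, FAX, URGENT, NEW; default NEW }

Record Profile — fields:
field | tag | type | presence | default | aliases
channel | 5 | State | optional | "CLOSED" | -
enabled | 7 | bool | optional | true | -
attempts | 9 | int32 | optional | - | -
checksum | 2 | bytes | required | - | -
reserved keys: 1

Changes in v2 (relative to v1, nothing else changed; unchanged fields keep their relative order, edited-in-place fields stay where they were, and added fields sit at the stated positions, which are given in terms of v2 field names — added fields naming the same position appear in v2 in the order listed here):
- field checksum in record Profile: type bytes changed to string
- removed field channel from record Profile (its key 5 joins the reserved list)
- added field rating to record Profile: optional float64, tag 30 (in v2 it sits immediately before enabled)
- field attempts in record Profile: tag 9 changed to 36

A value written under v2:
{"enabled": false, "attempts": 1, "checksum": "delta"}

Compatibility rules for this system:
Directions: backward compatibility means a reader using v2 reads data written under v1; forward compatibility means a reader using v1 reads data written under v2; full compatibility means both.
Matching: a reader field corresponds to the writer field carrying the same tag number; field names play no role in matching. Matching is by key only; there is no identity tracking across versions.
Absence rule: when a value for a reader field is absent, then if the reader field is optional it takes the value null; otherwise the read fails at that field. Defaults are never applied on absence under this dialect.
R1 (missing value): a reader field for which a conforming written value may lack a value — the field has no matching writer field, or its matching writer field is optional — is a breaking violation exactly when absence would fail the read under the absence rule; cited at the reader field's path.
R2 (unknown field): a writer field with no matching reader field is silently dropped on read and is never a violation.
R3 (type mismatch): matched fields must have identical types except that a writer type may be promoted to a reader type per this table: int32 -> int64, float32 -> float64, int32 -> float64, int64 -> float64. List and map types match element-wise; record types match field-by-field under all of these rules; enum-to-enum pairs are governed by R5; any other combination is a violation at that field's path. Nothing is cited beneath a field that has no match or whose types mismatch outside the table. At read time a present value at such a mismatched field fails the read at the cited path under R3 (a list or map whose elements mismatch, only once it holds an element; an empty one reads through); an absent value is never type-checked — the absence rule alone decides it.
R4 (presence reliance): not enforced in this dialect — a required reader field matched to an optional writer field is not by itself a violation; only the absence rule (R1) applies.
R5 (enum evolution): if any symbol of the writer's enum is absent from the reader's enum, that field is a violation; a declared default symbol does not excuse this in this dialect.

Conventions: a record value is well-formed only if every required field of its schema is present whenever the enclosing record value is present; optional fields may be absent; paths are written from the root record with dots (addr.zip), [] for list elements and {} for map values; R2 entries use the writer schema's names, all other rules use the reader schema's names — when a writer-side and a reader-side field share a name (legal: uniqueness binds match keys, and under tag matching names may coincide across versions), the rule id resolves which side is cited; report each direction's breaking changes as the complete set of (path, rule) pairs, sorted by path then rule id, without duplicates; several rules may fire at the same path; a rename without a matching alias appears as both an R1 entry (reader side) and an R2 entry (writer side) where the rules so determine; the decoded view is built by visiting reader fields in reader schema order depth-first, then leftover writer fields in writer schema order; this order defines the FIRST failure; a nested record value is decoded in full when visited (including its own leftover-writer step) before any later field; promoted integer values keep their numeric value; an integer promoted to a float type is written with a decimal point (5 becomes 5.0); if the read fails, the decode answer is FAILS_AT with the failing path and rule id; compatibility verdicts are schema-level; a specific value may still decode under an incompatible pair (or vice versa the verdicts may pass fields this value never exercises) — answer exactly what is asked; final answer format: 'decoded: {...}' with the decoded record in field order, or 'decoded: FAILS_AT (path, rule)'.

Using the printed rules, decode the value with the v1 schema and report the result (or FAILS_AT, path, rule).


the writer's type comes first in each Profile pair
decode walk for Profile under reader schema v1:
  channel := null (absent, optional -> null)
  enabled := false
  attempts := null (absent, optional -> null)
  read fails at checksum under R3
  => FAILS_AT (checksum, R3)
the other Profile changes do not affect what is asked:
  removed field channel from record Profile (its key 5 joins the reserved list) -> no rule fires on it and the decoded Profile view is identical with or without it
  added field rating to record Profile: optional float64, tag 30 (in v2 it sits immediately before enabled) -> no rule fires on it and the decoded Profile view is identical with or without it
  field attempts in record Profile: tag 9 changed to 36 -> no rule fires on it and the decoded Profile view is identical with or without it

decoded: FAILS_AT (checksum, R3)
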